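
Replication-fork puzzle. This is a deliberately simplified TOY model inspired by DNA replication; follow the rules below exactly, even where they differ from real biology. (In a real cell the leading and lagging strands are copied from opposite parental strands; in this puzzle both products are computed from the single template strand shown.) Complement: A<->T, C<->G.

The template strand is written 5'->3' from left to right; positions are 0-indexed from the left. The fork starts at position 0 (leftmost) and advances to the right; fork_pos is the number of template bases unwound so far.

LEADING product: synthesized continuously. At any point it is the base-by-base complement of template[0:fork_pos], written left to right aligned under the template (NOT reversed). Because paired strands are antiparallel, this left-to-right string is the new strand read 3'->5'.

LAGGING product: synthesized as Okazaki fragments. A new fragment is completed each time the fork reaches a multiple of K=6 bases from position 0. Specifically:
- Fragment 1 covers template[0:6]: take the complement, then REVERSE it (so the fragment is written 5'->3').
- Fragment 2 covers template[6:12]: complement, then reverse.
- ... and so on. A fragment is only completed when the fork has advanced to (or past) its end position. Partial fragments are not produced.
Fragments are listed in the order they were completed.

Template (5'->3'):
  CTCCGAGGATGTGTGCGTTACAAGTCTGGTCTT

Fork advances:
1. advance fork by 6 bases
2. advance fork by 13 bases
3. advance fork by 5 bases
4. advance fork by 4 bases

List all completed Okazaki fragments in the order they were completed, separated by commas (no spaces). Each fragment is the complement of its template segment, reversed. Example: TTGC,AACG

Answer: TCGGAG,ACATCC,ACGCAC,CTTGTA

Derivation:
Step 1: advance 6 -> fork_pos = 0 + 6 = 6. Reached multiple(s) of 6: 6 -> fragment 1 completed (1 total).
Step 2: advance 13 -> fork_pos = 6 + 13 = 19. Reached multiple(s) of 6: 12, 18 -> fragments 2-3 completed (3 total).
Step 3: advance 5 -> fork_pos = 19 + 5 = 24. Reached multiple(s) of 6: 24 -> fragment 4 completed (4 total).
Step 4: advance 4 -> fork_pos = 24 + 4 = 28. Next multiple of 6 is 30 (not reached); still 4 fragment(s).
Final fork_pos = 28, so 4 fragment(s) are complete. Build each: template segment -> complement -> reverse.
Fragment 1: template[0:6] = CTCCGA -> complement GAGGCT -> reversed TCGGAG
Fragment 2: template[6:12] = GGATGT -> complement CCTACA -> reversed ACATCC
Fragment 3: template[12:18] = GTGCGT -> complement CACGCA -> reversed ACGCAC
Fragment 4: template[18:24] = TACAAG -> complement ATGTTC -> reversed CTTGTA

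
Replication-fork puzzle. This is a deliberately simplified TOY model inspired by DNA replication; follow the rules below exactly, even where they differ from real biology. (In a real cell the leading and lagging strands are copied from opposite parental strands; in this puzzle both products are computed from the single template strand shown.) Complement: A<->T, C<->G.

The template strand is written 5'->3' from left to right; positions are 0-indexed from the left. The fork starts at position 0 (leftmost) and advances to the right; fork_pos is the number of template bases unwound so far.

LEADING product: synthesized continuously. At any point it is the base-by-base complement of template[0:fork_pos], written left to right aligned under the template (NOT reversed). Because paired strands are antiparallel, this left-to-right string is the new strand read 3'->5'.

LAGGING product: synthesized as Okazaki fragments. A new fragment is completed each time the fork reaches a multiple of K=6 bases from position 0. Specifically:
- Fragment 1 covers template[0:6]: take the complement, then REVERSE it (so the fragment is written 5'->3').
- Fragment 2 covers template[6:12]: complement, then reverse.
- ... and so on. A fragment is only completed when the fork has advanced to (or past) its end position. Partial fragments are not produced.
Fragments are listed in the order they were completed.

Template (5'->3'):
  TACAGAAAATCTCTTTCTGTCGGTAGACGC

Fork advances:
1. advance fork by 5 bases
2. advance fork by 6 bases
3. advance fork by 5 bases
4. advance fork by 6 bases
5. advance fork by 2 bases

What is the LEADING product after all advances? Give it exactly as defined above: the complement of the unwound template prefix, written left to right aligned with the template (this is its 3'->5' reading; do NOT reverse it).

Answer: ATGTCTTTTAGAGAAAGACAGCCA

Derivation:
Step 1: advance 5 -> fork_pos = 0 + 5 = 5.
Step 2: advance 6 -> fork_pos = 5 + 6 = 11.
Step 3: advance 5 -> fork_pos = 11 + 5 = 16.
Step 4: advance 6 -> fork_pos = 16 + 6 = 22.
Step 5: advance 2 -> fork_pos = 22 + 2 = 24.
Unwound prefix: template[0:24] = TACAGAAAATCTCTTTCTGTCGGT
Complement it base by base (A<->T, C<->G), keeping left-to-right order:
  [0:5] TACAG -> ATGTC
  [5:10] AAAAT -> TTTTA
  [10:15] CTCTT -> GAGAA
  [15:20] TCTGT -> AGACA
  [20:24] CGGT -> GCCA
Concatenate: ATGTCTTTTAGAGAAAGACAGCCA (length 24; written aligned with the template, i.e. 3'->5').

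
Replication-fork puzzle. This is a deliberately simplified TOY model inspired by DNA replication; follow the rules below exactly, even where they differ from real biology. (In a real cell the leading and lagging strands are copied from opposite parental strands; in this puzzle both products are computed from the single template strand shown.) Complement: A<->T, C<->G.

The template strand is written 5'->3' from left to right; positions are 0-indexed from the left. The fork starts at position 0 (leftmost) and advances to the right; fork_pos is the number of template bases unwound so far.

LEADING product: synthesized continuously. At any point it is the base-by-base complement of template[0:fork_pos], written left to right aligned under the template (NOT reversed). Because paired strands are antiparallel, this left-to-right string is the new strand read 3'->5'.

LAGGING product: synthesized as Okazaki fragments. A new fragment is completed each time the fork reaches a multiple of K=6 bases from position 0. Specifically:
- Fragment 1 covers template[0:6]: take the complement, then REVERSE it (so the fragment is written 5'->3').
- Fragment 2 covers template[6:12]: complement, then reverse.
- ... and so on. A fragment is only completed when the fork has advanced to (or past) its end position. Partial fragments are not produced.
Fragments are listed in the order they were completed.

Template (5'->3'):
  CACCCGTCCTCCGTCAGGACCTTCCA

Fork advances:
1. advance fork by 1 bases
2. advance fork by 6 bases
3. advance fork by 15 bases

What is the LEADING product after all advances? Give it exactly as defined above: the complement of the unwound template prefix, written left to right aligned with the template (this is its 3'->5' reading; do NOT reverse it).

Step 1: advance 1 -> fork_pos = 0 + 1 = 1.
Step 2: advance 6 -> fork_pos = 1 + 6 = 7.
Step 3: advance 15 -> fork_pos = 7 + 15 = 22.
Unwound prefix: template[0:22] = CACCCGTCCTCCGTCAGGACCT
Complement it base by base (A<->T, C<->G), keeping left-to-right order:
  [0:5] CACCC -> GTGGG
  [5:10] GTCCT -> CAGGA
  [10:15] CCGTC -> GGCAG
  [15:20] AGGAC -> TCCTG
  [20:22] CT -> GA
Concatenate: GTGGGCAGGAGGCAGTCCTGGA (length 22; written aligned with the template, i.e. 3'->5').

Answer: GTGGGCAGGAGGCAGTCCTGGA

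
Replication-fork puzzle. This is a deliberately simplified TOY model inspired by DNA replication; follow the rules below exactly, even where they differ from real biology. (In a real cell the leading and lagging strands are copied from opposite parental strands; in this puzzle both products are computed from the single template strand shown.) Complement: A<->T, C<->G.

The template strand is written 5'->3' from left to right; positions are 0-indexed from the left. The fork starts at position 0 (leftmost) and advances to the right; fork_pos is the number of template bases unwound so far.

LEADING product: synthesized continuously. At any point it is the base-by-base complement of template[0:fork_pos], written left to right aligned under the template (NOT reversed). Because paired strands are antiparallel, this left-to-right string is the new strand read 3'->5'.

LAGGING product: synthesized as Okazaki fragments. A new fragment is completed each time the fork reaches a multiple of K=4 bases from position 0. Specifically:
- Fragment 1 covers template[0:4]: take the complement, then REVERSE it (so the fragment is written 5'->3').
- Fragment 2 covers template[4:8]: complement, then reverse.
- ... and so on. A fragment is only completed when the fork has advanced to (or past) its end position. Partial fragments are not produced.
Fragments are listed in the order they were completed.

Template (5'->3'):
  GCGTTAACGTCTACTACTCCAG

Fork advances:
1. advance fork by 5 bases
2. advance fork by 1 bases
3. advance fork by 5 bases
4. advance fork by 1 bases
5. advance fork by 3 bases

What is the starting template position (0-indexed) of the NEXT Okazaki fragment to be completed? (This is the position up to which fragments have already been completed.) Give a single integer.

Step 1: advance 5 -> fork_pos = 0 + 5 = 5. Reached multiple(s) of 4: 4 -> fragment 1 completed (1 total).
Step 2: advance 1 -> fork_pos = 5 + 1 = 6. Next multiple of 4 is 8 (not reached); still 1 fragment(s).
Step 3: advance 5 -> fork_pos = 6 + 5 = 11. Reached multiple(s) of 4: 8 -> fragment 2 completed (2 total).
Step 4: advance 1 -> fork_pos = 11 + 1 = 12. Reached multiple(s) of 4: 12 -> fragment 3 completed (3 total).
Step 5: advance 3 -> fork_pos = 12 + 3 = 15. Next multiple of 4 is 16 (not reached); still 3 fragment(s).
3 fragment(s) completed, covering template[0:12] (3 x 4 = 12). The next fragment, fragment 4, covers template[12:16], so it starts at position 12.

Answer: 12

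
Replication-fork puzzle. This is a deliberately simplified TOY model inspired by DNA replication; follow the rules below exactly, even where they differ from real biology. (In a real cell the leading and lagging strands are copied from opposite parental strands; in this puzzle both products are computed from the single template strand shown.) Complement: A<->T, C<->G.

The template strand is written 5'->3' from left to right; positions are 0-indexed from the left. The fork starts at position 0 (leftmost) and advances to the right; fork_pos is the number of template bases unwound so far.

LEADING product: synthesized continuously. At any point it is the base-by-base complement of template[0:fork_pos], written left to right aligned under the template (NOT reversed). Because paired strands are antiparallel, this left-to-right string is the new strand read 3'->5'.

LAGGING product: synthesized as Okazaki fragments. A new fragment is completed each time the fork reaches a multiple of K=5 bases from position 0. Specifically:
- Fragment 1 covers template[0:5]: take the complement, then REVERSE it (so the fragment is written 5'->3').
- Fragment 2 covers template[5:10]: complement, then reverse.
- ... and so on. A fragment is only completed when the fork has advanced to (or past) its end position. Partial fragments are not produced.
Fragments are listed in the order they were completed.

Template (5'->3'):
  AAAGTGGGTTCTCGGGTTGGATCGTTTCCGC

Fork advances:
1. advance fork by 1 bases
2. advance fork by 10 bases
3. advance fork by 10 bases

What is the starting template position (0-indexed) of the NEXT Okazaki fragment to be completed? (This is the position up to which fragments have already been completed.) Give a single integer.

Answer: 20

Derivation:
Step 1: advance 1 -> fork_pos = 0 + 1 = 1. Next multiple of 5 is 5 (not reached); still 0 fragment(s).
Step 2: advance 10 -> fork_pos = 1 + 10 = 11. Reached multiple(s) of 5: 5, 10 -> fragments 1-2 completed (2 total).
Step 3: advance 10 -> fork_pos = 11 + 10 = 21. Reached multiple(s) of 5: 15, 20 -> fragments 3-4 completed (4 total).
4 fragment(s) completed, covering template[0:20] (4 x 5 = 20). The next fragment, fragment 5, covers template[20:25], so it starts at position 20.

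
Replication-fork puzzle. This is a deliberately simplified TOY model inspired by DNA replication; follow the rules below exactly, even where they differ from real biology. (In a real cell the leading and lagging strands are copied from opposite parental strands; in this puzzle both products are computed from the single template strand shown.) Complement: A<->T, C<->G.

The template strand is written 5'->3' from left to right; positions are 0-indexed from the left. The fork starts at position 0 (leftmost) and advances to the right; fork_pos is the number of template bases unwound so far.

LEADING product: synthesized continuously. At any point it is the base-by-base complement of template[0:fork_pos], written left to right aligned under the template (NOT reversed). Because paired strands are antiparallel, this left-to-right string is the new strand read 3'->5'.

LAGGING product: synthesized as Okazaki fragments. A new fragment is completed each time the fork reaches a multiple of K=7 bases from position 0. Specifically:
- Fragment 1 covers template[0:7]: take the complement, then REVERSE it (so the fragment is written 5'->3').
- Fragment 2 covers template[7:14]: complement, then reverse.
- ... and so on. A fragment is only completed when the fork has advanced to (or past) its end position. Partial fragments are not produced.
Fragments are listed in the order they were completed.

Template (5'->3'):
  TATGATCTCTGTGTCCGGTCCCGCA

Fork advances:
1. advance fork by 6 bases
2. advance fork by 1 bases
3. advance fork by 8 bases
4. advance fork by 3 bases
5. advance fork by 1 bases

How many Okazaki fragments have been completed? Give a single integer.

Answer: 2

Derivation:
Step 1: advance 6 -> fork_pos = 0 + 6 = 6. Next multiple of 7 is 7 (not reached); still 0 fragment(s).
Step 2: advance 1 -> fork_pos = 6 + 1 = 7. Reached multiple(s) of 7: 7 -> fragment 1 completed (1 total).
Step 3: advance 8 -> fork_pos = 7 + 8 = 15. Reached multiple(s) of 7: 14 -> fragment 2 completed (2 total).
Step 4: advance 3 -> fork_pos = 15 + 3 = 18. Next multiple of 7 is 21 (not reached); still 2 fragment(s).
Step 5: advance 1 -> fork_pos = 18 + 1 = 19. Next multiple of 7 is 21 (not reached); still 2 fragment(s).
Check: final fork_pos = 19; the multiples of 7 that are <= 19 are 7..14 -> 19 // 7 = 2 completed fragment(s).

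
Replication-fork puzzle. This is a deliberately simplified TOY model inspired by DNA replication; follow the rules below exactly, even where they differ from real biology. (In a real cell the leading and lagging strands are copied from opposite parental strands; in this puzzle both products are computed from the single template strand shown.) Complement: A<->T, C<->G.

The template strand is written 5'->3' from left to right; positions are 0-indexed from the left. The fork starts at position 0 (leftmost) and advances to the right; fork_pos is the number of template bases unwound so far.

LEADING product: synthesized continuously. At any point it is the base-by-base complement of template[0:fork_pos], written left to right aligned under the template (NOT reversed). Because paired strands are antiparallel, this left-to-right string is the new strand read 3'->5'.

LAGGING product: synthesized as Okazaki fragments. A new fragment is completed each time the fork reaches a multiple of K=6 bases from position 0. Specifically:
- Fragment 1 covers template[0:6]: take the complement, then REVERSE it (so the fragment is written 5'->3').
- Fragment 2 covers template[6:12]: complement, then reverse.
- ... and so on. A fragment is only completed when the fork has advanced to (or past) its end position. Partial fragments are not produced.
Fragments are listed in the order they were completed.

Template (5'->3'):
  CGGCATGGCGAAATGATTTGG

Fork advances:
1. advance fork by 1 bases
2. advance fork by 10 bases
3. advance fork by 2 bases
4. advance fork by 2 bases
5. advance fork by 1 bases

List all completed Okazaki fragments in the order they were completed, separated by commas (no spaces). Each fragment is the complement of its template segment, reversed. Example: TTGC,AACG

Answer: ATGCCG,TTCGCC

Derivation:
Step 1: advance 1 -> fork_pos = 0 + 1 = 1. Next multiple of 6 is 6 (not reached); still 0 fragment(s).
Step 2: advance 10 -> fork_pos = 1 + 10 = 11. Reached multiple(s) of 6: 6 -> fragment 1 completed (1 total).
Step 3: advance 2 -> fork_pos = 11 + 2 = 13. Reached multiple(s) of 6: 12 -> fragment 2 completed (2 total).
Step 4: advance 2 -> fork_pos = 13 + 2 = 15. Next multiple of 6 is 18 (not reached); still 2 fragment(s).
Step 5: advance 1 -> fork_pos = 15 + 1 = 16. Next multiple of 6 is 18 (not reached); still 2 fragment(s).
Final fork_pos = 16, so 2 fragment(s) are complete. Build each: template segment -> complement -> reverse.
Fragment 1: template[0:6] = CGGCAT -> complement GCCGTA -> reversed ATGCCG
Fragment 2: template[6:12] = GGCGAA -> complement CCGCTT -> reversed TTCGCC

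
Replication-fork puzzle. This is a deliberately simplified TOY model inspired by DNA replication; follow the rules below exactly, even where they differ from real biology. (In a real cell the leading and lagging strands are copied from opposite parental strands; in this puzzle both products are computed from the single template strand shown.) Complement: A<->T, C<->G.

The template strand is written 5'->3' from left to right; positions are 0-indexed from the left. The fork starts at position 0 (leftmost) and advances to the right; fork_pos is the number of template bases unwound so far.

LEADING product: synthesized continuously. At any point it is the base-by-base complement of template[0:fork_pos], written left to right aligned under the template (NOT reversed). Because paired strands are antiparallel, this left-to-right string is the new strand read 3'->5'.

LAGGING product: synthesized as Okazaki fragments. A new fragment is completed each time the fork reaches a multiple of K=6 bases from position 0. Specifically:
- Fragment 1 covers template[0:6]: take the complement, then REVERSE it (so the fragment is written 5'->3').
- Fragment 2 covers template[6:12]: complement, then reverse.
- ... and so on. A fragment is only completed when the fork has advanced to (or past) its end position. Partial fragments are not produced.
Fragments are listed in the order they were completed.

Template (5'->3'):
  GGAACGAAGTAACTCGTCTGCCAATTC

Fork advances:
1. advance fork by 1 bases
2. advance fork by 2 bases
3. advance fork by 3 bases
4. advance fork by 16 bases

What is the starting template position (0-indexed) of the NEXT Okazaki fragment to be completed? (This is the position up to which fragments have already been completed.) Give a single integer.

Answer: 18

Derivation:
Step 1: advance 1 -> fork_pos = 0 + 1 = 1. Next multiple of 6 is 6 (not reached); still 0 fragment(s).
Step 2: advance 2 -> fork_pos = 1 + 2 = 3. Next multiple of 6 is 6 (not reached); still 0 fragment(s).
Step 3: advance 3 -> fork_pos = 3 + 3 = 6. Reached multiple(s) of 6: 6 -> fragment 1 completed (1 total).
Step 4: advance 16 -> fork_pos = 6 + 16 = 22. Reached multiple(s) of 6: 12, 18 -> fragments 2-3 completed (3 total).
3 fragment(s) completed, covering template[0:18] (3 x 6 = 18). The next fragment, fragment 4, covers template[18:24], so it starts at position 18.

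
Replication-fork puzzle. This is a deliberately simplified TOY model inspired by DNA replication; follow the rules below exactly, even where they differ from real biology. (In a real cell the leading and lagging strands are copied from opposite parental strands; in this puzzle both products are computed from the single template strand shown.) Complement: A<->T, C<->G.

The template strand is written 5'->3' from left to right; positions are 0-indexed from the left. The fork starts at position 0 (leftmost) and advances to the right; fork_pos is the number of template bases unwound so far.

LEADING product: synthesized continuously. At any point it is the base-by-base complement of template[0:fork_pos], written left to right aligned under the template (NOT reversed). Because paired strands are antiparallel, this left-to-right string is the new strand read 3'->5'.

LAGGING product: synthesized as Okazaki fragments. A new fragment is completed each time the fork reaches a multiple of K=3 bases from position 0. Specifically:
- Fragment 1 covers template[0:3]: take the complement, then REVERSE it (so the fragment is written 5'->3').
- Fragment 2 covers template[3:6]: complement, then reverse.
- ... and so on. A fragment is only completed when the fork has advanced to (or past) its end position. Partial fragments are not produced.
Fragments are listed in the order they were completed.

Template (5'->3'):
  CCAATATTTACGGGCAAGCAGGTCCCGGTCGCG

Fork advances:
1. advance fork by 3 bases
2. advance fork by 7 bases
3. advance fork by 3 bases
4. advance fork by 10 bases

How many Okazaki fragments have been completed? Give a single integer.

Step 1: advance 3 -> fork_pos = 0 + 3 = 3. Reached multiple(s) of 3: 3 -> fragment 1 completed (1 total).
Step 2: advance 7 -> fork_pos = 3 + 7 = 10. Reached multiple(s) of 3: 6, 9 -> fragments 2-3 completed (3 total).
Step 3: advance 3 -> fork_pos = 10 + 3 = 13. Reached multiple(s) of 3: 12 -> fragment 4 completed (4 total).
Step 4: advance 10 -> fork_pos = 13 + 10 = 23. Reached multiple(s) of 3: 15, 18, 21 -> fragments 5-7 completed (7 total).
Check: final fork_pos = 23; the multiples of 3 that are <= 23 are 3..21 -> 23 // 3 = 7 completed fragment(s).

Answer: 7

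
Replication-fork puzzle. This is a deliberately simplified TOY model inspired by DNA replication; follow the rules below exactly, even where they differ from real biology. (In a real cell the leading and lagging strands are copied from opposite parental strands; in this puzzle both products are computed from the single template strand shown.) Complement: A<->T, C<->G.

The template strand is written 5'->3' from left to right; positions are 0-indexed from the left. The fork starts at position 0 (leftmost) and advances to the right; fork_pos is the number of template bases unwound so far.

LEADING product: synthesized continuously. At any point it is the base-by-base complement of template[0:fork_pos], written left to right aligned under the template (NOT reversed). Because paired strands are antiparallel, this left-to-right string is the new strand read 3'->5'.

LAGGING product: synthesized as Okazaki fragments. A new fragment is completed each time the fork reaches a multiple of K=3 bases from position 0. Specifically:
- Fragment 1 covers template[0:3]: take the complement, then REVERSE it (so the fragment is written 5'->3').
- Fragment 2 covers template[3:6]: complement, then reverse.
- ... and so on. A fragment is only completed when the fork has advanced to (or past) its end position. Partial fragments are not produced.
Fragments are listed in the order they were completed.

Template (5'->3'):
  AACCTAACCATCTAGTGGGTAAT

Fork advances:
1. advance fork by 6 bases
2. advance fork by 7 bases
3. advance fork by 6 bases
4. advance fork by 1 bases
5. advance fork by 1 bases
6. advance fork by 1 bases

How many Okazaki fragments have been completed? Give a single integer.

Step 1: advance 6 -> fork_pos = 0 + 6 = 6. Reached multiple(s) of 3: 3, 6 -> fragments 1-2 completed (2 total).
Step 2: advance 7 -> fork_pos = 6 + 7 = 13. Reached multiple(s) of 3: 9, 12 -> fragments 3-4 completed (4 total).
Step 3: advance 6 -> fork_pos = 13 + 6 = 19. Reached multiple(s) of 3: 15, 18 -> fragments 5-6 completed (6 total).
Step 4: advance 1 -> fork_pos = 19 + 1 = 20. Next multiple of 3 is 21 (not reached); still 6 fragment(s).
Step 5: advance 1 -> fork_pos = 20 + 1 = 21. Reached multiple(s) of 3: 21 -> fragment 7 completed (7 total).
Step 6: advance 1 -> fork_pos = 21 + 1 = 22. Next multiple of 3 is 24 (not reached); still 7 fragment(s).
Check: final fork_pos = 22; the multiples of 3 that are <= 22 are 3..21 -> 22 // 3 = 7 completed fragment(s).

Answer: 7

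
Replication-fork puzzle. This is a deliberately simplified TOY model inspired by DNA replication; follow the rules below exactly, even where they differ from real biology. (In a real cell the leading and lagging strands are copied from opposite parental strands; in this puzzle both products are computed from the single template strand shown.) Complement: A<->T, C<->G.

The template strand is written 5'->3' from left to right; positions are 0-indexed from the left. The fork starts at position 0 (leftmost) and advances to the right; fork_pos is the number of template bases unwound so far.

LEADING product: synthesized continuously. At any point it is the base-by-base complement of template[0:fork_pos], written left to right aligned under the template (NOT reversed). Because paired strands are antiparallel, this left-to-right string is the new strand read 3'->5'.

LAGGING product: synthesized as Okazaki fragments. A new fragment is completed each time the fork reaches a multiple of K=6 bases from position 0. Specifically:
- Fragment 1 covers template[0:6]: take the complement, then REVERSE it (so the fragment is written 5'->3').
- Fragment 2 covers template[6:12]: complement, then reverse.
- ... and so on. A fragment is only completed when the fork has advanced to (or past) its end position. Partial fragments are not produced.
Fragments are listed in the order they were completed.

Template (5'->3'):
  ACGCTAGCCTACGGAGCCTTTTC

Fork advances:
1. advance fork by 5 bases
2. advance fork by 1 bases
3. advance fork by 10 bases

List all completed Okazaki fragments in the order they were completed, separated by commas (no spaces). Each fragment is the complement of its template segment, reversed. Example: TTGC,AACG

Step 1: advance 5 -> fork_pos = 0 + 5 = 5. Next multiple of 6 is 6 (not reached); still 0 fragment(s).
Step 2: advance 1 -> fork_pos = 5 + 1 = 6. Reached multiple(s) of 6: 6 -> fragment 1 completed (1 total).
Step 3: advance 10 -> fork_pos = 6 + 10 = 16. Reached multiple(s) of 6: 12 -> fragment 2 completed (2 total).
Final fork_pos = 16, so 2 fragment(s) are complete. Build each: template segment -> complement -> reverse.
Fragment 1: template[0:6] = ACGCTA -> complement TGCGAT -> reversed TAGCGT
Fragment 2: template[6:12] = GCCTAC -> complement CGGATG -> reversed GTAGGC

Answer: TAGCGT,GTAGGC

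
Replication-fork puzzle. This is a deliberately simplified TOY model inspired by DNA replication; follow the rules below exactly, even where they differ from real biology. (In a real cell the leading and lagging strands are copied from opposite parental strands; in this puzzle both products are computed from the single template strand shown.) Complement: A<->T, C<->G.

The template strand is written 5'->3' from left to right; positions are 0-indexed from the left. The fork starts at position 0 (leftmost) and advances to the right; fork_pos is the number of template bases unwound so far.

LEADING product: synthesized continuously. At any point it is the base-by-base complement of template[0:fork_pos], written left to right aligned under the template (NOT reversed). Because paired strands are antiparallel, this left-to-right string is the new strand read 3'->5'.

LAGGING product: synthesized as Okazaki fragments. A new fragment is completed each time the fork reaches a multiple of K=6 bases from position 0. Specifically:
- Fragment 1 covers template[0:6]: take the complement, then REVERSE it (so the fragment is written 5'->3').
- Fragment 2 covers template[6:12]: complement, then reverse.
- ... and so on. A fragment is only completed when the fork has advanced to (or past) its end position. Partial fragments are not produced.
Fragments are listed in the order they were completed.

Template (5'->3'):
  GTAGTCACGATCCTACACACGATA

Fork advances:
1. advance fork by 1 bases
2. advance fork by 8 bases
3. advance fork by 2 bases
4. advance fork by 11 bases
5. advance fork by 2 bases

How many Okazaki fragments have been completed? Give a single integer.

Step 1: advance 1 -> fork_pos = 0 + 1 = 1. Next multiple of 6 is 6 (not reached); still 0 fragment(s).
Step 2: advance 8 -> fork_pos = 1 + 8 = 9. Reached multiple(s) of 6: 6 -> fragment 1 completed (1 total).
Step 3: advance 2 -> fork_pos = 9 + 2 = 11. Next multiple of 6 is 12 (not reached); still 1 fragment(s).
Step 4: advance 11 -> fork_pos = 11 + 11 = 22. Reached multiple(s) of 6: 12, 18 -> fragments 2-3 completed (3 total).
Step 5: advance 2 -> fork_pos = 22 + 2 = 24. Reached multiple(s) of 6: 24 -> fragment 4 completed (4 total).
Check: final fork_pos = 24; the multiples of 6 that are <= 24 are 6..24 -> 24 // 6 = 4 completed fragment(s).

Answer: 4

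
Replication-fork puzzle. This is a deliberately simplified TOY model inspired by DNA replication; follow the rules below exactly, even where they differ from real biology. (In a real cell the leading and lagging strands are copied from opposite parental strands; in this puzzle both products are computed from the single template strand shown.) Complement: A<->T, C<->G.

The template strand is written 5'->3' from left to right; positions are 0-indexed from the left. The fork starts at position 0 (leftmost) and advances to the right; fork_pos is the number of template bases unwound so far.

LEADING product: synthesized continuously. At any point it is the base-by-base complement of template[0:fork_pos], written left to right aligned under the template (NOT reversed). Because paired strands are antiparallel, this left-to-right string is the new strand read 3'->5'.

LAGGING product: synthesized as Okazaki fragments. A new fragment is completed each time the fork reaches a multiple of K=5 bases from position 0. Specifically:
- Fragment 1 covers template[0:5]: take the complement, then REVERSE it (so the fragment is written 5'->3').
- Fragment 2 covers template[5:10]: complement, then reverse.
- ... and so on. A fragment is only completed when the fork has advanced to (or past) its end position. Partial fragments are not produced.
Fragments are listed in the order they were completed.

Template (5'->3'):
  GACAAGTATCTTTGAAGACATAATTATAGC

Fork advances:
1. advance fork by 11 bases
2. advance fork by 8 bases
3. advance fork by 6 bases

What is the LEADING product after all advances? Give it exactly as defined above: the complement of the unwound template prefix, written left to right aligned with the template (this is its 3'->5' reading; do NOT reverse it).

Answer: CTGTTCATAGAAACTTCTGTATTAA

Derivation:
Step 1: advance 11 -> fork_pos = 0 + 11 = 11.
Step 2: advance 8 -> fork_pos = 11 + 8 = 19.
Step 3: advance 6 -> fork_pos = 19 + 6 = 25.
Unwound prefix: template[0:25] = GACAAGTATCTTTGAAGACATAATT
Complement it base by base (A<->T, C<->G), keeping left-to-right order:
  [0:5] GACAA -> CTGTT
  [5:10] GTATC -> CATAG
  [10:15] TTTGA -> AAACT
  [15:20] AGACA -> TCTGT
  [20:25] TAATT -> ATTAA
Concatenate: CTGTTCATAGAAACTTCTGTATTAA (length 25; written aligned with the template, i.e. 3'->5').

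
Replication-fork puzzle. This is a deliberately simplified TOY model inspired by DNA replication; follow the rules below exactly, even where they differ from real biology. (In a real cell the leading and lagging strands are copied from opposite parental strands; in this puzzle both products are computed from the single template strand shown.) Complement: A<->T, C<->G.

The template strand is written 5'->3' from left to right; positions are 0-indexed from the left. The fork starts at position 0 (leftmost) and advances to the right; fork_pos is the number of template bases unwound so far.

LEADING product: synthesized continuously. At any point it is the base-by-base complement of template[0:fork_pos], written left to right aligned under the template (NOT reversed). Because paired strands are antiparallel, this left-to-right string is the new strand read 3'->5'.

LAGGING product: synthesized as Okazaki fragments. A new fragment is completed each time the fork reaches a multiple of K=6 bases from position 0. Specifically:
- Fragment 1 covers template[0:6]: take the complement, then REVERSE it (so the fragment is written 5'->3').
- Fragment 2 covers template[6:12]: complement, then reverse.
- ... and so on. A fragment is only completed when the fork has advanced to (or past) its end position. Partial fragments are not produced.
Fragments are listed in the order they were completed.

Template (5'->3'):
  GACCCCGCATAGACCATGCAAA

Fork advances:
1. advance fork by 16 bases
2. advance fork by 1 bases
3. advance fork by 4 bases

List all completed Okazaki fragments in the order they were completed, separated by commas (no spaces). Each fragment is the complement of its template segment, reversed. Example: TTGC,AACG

Step 1: advance 16 -> fork_pos = 0 + 16 = 16. Reached multiple(s) of 6: 6, 12 -> fragments 1-2 completed (2 total).
Step 2: advance 1 -> fork_pos = 16 + 1 = 17. Next multiple of 6 is 18 (not reached); still 2 fragment(s).
Step 3: advance 4 -> fork_pos = 17 + 4 = 21. Reached multiple(s) of 6: 18 -> fragment 3 completed (3 total).
Final fork_pos = 21, so 3 fragment(s) are complete. Build each: template segment -> complement -> reverse.
Fragment 1: template[0:6] = GACCCC -> complement CTGGGG -> reversed GGGGTC
Fragment 2: template[6:12] = GCATAG -> complement CGTATC -> reversed CTATGC
Fragment 3: template[12:18] = ACCATG -> complement TGGTAC -> reversed CATGGT

Answer: GGGGTC,CTATGC,CATGGT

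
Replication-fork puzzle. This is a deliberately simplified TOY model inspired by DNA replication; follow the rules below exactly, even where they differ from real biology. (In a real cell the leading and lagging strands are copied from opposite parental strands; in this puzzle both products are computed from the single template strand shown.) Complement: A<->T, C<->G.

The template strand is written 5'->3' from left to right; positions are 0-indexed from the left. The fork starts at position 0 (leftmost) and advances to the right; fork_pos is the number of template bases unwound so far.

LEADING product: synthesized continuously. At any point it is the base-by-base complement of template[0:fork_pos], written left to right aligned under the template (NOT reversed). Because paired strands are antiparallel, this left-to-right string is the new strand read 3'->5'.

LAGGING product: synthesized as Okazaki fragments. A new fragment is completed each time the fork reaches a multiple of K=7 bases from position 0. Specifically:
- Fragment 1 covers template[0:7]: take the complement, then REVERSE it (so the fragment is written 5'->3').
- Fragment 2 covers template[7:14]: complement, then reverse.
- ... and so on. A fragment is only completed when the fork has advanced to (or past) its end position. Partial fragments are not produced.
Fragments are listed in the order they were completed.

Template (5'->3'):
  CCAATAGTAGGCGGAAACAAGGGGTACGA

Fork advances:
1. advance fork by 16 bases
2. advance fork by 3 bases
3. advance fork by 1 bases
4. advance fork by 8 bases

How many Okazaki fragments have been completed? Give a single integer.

Answer: 4

Derivation:
Step 1: advance 16 -> fork_pos = 0 + 16 = 16. Reached multiple(s) of 7: 7, 14 -> fragments 1-2 completed (2 total).
Step 2: advance 3 -> fork_pos = 16 + 3 = 19. Next multiple of 7 is 21 (not reached); still 2 fragment(s).
Step 3: advance 1 -> fork_pos = 19 + 1 = 20. Next multiple of 7 is 21 (not reached); still 2 fragment(s).
Step 4: advance 8 -> fork_pos = 20 + 8 = 28. Reached multiple(s) of 7: 21, 28 -> fragments 3-4 completed (4 total).
Check: final fork_pos = 28; the multiples of 7 that are <= 28 are 7..28 -> 28 // 7 = 4 completed fragment(s).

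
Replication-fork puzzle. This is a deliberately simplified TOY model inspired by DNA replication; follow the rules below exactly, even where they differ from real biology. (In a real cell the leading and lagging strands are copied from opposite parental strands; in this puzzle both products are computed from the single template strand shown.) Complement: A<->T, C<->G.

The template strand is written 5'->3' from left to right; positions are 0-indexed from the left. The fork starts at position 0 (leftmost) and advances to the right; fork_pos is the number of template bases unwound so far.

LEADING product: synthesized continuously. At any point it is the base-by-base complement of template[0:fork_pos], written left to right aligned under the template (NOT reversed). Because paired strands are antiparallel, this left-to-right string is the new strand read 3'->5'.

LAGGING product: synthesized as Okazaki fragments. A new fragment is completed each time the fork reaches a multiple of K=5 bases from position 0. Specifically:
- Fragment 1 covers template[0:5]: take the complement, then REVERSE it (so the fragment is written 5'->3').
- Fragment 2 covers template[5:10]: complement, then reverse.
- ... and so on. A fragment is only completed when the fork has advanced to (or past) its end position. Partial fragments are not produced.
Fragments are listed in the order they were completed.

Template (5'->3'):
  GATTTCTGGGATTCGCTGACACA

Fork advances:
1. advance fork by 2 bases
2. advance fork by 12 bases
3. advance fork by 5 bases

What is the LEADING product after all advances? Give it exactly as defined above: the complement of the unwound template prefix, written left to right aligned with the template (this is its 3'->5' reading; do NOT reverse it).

Answer: CTAAAGACCCTAAGCGACT

Derivation:
Step 1: advance 2 -> fork_pos = 0 + 2 = 2.
Step 2: advance 12 -> fork_pos = 2 + 12 = 14.
Step 3: advance 5 -> fork_pos = 14 + 5 = 19.
Unwound prefix: template[0:19] = GATTTCTGGGATTCGCTGA
Complement it base by base (A<->T, C<->G), keeping left-to-right order:
  [0:5] GATTT -> CTAAA
  [5:10] CTGGG -> GACCC
  [10:15] ATTCG -> TAAGC
  [15:19] CTGA -> GACT
Concatenate: CTAAAGACCCTAAGCGACT (length 19; written aligned with the template, i.e. 3'->5').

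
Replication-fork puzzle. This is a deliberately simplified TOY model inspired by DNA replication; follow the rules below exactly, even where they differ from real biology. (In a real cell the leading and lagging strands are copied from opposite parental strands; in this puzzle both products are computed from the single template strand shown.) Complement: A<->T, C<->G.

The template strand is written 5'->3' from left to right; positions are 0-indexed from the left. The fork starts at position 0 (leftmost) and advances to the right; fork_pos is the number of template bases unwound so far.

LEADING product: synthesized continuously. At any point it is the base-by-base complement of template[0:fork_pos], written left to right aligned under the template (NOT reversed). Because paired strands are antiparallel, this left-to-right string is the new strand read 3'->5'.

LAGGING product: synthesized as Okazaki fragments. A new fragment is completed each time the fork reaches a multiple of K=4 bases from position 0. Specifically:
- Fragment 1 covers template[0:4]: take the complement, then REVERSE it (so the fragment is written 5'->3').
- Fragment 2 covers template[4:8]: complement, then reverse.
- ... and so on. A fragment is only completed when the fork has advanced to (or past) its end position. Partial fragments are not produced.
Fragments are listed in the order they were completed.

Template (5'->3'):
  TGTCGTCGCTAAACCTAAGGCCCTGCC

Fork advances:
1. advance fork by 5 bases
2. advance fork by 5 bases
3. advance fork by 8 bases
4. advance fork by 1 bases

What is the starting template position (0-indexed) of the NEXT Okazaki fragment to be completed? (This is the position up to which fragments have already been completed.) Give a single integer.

Answer: 16

Derivation:
Step 1: advance 5 -> fork_pos = 0 + 5 = 5. Reached multiple(s) of 4: 4 -> fragment 1 completed (1 total).
Step 2: advance 5 -> fork_pos = 5 + 5 = 10. Reached multiple(s) of 4: 8 -> fragment 2 completed (2 total).
Step 3: advance 8 -> fork_pos = 10 + 8 = 18. Reached multiple(s) of 4: 12, 16 -> fragments 3-4 completed (4 total).
Step 4: advance 1 -> fork_pos = 18 + 1 = 19. Next multiple of 4 is 20 (not reached); still 4 fragment(s).
4 fragment(s) completed, covering template[0:16] (4 x 4 = 16). The next fragment, fragment 5, covers template[16:20], so it starts at position 16.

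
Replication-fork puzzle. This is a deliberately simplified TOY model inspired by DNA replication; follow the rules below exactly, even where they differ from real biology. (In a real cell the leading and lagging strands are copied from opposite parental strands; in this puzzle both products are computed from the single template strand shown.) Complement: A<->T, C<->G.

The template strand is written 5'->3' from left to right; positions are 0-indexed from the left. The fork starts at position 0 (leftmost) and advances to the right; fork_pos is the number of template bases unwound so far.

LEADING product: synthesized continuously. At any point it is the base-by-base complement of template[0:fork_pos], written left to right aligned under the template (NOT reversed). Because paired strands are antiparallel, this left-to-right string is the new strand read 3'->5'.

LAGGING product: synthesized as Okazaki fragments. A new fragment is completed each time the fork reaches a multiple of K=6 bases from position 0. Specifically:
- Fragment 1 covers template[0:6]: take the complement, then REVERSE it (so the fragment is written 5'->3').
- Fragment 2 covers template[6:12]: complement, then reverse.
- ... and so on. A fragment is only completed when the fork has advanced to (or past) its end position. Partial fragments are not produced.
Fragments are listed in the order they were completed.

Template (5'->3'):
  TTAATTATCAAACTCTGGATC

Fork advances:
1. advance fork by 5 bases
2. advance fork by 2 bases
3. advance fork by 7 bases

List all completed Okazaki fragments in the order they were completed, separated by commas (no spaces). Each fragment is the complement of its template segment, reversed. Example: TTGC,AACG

Answer: AATTAA,TTTGAT

Derivation:
Step 1: advance 5 -> fork_pos = 0 + 5 = 5. Next multiple of 6 is 6 (not reached); still 0 fragment(s).
Step 2: advance 2 -> fork_pos = 5 + 2 = 7. Reached multiple(s) of 6: 6 -> fragment 1 completed (1 total).
Step 3: advance 7 -> fork_pos = 7 + 7 = 14. Reached multiple(s) of 6: 12 -> fragment 2 completed (2 total).
Final fork_pos = 14, so 2 fragment(s) are complete. Build each: template segment -> complement -> reverse.
Fragment 1: template[0:6] = TTAATT -> complement AATTAA -> reversed AATTAA
Fragment 2: template[6:12] = ATCAAA -> complement TAGTTT -> reversed TTTGAT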